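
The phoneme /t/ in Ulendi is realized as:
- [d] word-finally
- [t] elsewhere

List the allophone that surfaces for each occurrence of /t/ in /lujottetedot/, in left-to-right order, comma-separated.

Occurrence 1 (position 5): no conditioning environment matches → elsewhere allophone [t].
Occurrence 2 (position 6): no conditioning environment matches → elsewhere allophone [t].
Occurrence 3 (position 8): no conditioning environment matches → elsewhere allophone [t].
Occurrence 4 (position 12): word-finally → [d].

[t], [t], [t], [d]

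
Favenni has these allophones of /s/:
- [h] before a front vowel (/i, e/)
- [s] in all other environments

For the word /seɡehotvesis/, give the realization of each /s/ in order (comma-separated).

Occurrence 1 (position 1): before a front vowel (/i, e/) → [h].
Occurrence 2 (position 10): before a front vowel (/i, e/) → [h].
Occurrence 3 (position 12): no conditioning environment matches → elsewhere allophone [s].

[h], [h], [s]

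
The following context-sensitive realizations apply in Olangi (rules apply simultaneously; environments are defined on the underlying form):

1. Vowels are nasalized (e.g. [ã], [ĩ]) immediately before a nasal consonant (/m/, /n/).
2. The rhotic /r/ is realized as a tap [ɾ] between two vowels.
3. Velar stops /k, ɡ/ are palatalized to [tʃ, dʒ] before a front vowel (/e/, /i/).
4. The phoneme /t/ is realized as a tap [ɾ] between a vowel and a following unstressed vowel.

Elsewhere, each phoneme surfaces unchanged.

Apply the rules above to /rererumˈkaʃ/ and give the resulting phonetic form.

[reɾeɾũmˈkaʃ]

/r/ (word-initial): rule 2 targets it, but not between two vowels → unchanged [r].
/e/ (between /r/ and /r/) fails the environment for rule 1, so it stays [e].
/r/ (between /e/ and /e/) occurs between two vowels → [ɾ] by rule 2.
/e/ (between /r/ and /r/) fails the environment for rule 1, so it stays [e].
/r/ — between /e/ and /u/, between two vowels — surfaces as [ɾ] (rule 2).
/u/ (between /r/ and /m/): before a nasal consonant, so rule 1 applies → [ũ].
/m/ — not in any rule's target class → [m].
/k/ (between /m/ and /a/): rule 3 targets it, but not before a front vowel → unchanged [k].
/a/ — between /k/ and /ʃ/; rule 1 does not apply here → [a].
/ʃ/ stays [ʃ].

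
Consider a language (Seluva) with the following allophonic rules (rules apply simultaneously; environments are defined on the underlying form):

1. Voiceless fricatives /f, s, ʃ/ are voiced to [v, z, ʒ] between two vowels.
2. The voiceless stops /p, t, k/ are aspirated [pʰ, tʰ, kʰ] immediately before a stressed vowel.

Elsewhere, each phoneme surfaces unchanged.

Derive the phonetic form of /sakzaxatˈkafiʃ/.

/s/ (word-initial) fails the environment for rule 1, so it stays [s].
/k/ (between /a/ and /z/) fails the environment for rule 2, so it stays [k].
/t/ (between /a/ and /k/) is in the target of rule 2 but the environment (immediately before a stressed vowel) is not met → [t].
/k/ — between /t/ and /a/, immediately before a stressed vowel — surfaces as [kʰ] (rule 2).
/f/ (between /a/ and /i/): between two vowels, so rule 1 applies → [v].
/ʃ/ (word-final): rule 1 targets it, but not between two vowels → unchanged [ʃ].

[sakzaxatˈkʰaviʃ]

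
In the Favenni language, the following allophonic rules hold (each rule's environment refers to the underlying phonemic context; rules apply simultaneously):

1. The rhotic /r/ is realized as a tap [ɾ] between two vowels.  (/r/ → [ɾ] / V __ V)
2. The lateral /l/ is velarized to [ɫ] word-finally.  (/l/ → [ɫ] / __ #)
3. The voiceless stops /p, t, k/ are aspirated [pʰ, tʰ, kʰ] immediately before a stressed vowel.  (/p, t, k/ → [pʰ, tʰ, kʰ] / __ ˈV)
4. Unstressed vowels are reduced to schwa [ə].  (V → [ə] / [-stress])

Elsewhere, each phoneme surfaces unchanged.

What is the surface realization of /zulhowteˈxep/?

/z/ (word-initial) is unaffected → [z].
/u/ — between /z/ and /l/, in an unstressed syllable — surfaces as [ə] (rule 4).
/l/ (between /u/ and /h/): rule 2 targets it, but not word-finally → unchanged [l].
/h/ (between /l/ and /o/) is unaffected → [h].
/o/ (between /h/ and /w/): in an unstressed syllable, so rule 4 applies → [ə].
/w/ — not in any rule's target class → [w].
/t/ (between /w/ and /e/) is in the target of rule 3 but the environment (immediately before a stressed vowel) is not met → [t].
/e/ meets the environment for rule 4 (in an unstressed syllable) → [ə].
/x/ stays [x].
/e/ (between /x/ and /p/) fails the environment for rule 4, so it stays [e].
/p/ (word-final): rule 3 targets it, but not immediately before a stressed vowel → unchanged [p].

[zəlhəwtəˈxep]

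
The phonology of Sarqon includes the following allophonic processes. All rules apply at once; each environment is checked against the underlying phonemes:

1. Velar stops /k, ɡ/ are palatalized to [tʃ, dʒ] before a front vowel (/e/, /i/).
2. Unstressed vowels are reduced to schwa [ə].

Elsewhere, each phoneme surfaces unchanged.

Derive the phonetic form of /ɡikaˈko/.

[dʒəkəˈko]

/ɡ/ (word-initial) occurs before a front vowel → [dʒ] by rule 1.
Rule 2 applies to /i/ (between /ɡ/ and /k/: in an unstressed syllable) → [ə].
/k/ (between /i/ and /a/): rule 1 targets it, but not before a front vowel → unchanged [k].
/a/ (between /k/ and /k/): in an unstressed syllable, so rule 2 applies → [ə].
/k/ (between /a/ and /o/) is in the target of rule 1 but the environment (before a front vowel) is not met → [k].
/o/ (word-final) is in the target of rule 2 but the environment (in an unstressed syllable) is not met → [o].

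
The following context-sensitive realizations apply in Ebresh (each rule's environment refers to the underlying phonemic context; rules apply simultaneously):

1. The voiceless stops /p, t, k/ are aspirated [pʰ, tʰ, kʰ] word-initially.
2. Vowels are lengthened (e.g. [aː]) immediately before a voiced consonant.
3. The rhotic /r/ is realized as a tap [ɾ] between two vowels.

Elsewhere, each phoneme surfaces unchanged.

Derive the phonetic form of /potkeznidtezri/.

[pʰotkeːzniːdteːzri]

/p/ (word-initial) occurs word-initially → [pʰ] by rule 1.
/o/ (between /p/ and /t/): rule 2 targets it, but not before a voiced consonant → unchanged [o].
/t/ (between /o/ and /k/): rule 1 targets it, but not word-initially → unchanged [t].
/k/ — between /t/ and /e/; rule 1 does not apply here → [k].
/e/ (between /k/ and /z/): before a voiced consonant, so rule 2 applies → [eː].
/z/ (between /e/ and /n/): no rule targets it → [z].
/n/ stays [n].
Rule 2 applies to /i/ (between /n/ and /d/: before a voiced consonant) → [iː].
/d/ (between /i/ and /t/): no rule targets it → [d].
/t/ — between /d/ and /e/; rule 1 does not apply here → [t].
Rule 2 applies to /e/ (between /t/ and /z/: before a voiced consonant) → [eː].
/z/ (between /e/ and /r/): no rule targets it → [z].
/r/ (between /z/ and /i/) is in the target of rule 3 but the environment (between two vowels) is not met → [r].
/i/ (word-final) is in the target of rule 2 but the environment (before a voiced consonant) is not met → [i].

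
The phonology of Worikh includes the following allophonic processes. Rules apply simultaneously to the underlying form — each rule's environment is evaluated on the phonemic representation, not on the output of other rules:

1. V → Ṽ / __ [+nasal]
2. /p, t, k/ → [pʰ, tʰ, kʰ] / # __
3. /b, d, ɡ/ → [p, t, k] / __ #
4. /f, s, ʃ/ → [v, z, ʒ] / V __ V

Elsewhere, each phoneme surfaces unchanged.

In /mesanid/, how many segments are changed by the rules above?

Segments that undergo a rule: /s/ → [z] (rule 4); /a/ → [ã] (rule 1); /d/ → [t] (rule 3).
All other segments surface unchanged.

3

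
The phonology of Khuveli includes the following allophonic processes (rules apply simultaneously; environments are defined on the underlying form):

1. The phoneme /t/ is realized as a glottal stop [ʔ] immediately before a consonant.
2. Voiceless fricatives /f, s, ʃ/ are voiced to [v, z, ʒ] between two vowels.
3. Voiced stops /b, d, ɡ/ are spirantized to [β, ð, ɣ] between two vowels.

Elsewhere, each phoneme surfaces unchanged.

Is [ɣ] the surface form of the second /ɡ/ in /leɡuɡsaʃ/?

/ɡ/ (between /u/ and /s/): rule 3 targets it, but not between two vowels → unchanged [ɡ].
The actual realization is [ɡ], not [ɣ].

No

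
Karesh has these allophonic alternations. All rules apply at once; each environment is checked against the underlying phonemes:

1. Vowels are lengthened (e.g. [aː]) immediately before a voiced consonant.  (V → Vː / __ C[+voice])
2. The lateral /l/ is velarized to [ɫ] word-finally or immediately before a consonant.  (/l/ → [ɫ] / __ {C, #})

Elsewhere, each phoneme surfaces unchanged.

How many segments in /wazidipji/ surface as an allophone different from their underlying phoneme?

Segments that undergo a rule: /a/ → [aː] (rule 1); /i/ → [iː] (rule 1).
All other segments surface unchanged.

2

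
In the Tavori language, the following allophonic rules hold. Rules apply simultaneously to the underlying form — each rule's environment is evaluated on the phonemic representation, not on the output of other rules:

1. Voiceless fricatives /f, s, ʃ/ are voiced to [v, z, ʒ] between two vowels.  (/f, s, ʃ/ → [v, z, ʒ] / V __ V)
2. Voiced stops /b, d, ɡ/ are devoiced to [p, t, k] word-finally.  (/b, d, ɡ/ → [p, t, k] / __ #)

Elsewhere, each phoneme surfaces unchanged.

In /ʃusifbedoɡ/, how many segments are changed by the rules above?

Segments that undergo a rule: /s/ → [z] (rule 1); /ɡ/ → [k] (rule 2).
All other segments surface unchanged.

2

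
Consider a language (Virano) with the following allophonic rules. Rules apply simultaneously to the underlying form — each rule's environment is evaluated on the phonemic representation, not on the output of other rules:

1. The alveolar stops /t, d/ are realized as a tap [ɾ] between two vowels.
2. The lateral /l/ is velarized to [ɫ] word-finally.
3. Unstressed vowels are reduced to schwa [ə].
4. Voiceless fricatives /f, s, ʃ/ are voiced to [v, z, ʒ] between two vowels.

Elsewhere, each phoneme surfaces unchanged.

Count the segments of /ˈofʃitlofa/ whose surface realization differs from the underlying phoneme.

4

Segments that undergo a rule: /i/ → [ə] (rule 3); /o/ → [ə] (rule 3); /f/ → [v] (rule 4); /a/ → [ə] (rule 3).
All other segments surface unchanged.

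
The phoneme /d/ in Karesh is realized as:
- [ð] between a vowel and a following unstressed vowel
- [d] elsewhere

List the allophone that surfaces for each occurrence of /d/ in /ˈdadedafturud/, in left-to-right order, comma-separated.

[d], [ð], [ð], [d]

Occurrence 1 (position 1): no conditioning environment matches → elsewhere allophone [d].
Occurrence 2 (position 3): between a vowel and a following unstressed vowel → [ð].
Occurrence 3 (position 5): between a vowel and a following unstressed vowel → [ð].
Occurrence 4 (position 12): no conditioning environment matches → elsewhere allophone [d].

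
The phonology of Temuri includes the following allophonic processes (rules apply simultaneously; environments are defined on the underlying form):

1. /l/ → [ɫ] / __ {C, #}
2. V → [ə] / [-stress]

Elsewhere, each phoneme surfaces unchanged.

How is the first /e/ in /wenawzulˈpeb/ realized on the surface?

[ə]

/e/ meets the environment for rule 2 (in an unstressed syllable) → [ə].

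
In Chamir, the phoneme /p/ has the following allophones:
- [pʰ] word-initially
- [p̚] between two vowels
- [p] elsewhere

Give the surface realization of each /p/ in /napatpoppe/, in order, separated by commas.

[p̚], [p], [p], [p]

Occurrence 1 (position 3): between two vowels → [p̚].
Occurrence 2 (position 6): no conditioning environment matches → elsewhere allophone [p].
Occurrence 3 (position 8): no conditioning environment matches → elsewhere allophone [p].
Occurrence 4 (position 9): no conditioning environment matches → elsewhere allophone [p].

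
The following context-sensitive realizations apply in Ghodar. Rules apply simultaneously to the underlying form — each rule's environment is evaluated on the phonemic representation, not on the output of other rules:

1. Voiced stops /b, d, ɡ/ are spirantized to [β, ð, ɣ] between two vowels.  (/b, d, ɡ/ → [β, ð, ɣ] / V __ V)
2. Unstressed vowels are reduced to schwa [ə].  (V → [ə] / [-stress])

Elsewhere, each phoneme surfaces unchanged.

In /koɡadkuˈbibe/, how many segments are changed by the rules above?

7

Segments that undergo a rule: /o/ → [ə] (rule 2); /ɡ/ → [ɣ] (rule 1); /a/ → [ə] (rule 2); /u/ → [ə] (rule 2); /b/ → [β] (rule 1); /b/ → [β] (rule 1); /e/ → [ə] (rule 2).
All other segments surface unchanged.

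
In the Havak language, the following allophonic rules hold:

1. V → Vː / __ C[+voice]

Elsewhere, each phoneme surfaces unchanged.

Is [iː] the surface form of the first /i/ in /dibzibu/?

/i/ (between /d/ and /b/) occurs before a voiced consonant → [iː] by rule 1.
The actual realization is [iː], which matches [iː].

Yes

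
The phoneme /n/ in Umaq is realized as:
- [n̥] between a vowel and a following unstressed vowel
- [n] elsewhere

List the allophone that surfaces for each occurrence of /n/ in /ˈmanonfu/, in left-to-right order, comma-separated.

[n̥], [n]

Occurrence 1 (position 3): between a vowel and a following unstressed vowel → [n̥].
Occurrence 2 (position 5): no conditioning environment matches → elsewhere allophone [n].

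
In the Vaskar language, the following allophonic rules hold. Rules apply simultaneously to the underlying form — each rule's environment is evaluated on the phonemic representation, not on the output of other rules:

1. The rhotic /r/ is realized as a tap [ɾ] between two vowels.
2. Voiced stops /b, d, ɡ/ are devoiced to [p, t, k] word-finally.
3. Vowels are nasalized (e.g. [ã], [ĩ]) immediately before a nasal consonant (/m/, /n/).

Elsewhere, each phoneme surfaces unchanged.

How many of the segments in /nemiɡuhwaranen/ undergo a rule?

Segments that undergo a rule: /e/ → [ẽ] (rule 3); /r/ → [ɾ] (rule 1); /a/ → [ã] (rule 3); /e/ → [ẽ] (rule 3).
All other segments surface unchanged.

4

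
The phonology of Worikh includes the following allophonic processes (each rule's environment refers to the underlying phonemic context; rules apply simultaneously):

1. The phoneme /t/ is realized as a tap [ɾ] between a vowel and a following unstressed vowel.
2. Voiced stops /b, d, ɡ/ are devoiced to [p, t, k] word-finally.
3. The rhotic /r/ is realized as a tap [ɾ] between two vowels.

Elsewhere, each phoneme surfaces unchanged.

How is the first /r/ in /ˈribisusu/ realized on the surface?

[r]

/r/ — word-initial; rule 3 does not apply here → [r].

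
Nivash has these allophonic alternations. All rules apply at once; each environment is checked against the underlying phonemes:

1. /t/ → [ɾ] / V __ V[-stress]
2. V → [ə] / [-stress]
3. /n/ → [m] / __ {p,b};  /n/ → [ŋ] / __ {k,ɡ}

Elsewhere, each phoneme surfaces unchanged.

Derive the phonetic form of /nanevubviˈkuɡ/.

/n/ (word-initial) fails the environment for rule 3, so it stays [n].
/a/ — between /n/ and /n/, in an unstressed syllable — surfaces as [ə] (rule 2).
/n/ (between /a/ and /e/) is in the target of rule 3 but the environment (before a labial or velar stop) is not met → [n].
/e/ meets the environment for rule 2 (in an unstressed syllable) → [ə].
/u/ (between /v/ and /b/): in an unstressed syllable, so rule 2 applies → [ə].
Rule 2 applies to /i/ (between /v/ and /k/: in an unstressed syllable) → [ə].
/u/ — between /k/ and /ɡ/; rule 2 does not apply here → [u].

[nənəvəbvəˈkuɡ]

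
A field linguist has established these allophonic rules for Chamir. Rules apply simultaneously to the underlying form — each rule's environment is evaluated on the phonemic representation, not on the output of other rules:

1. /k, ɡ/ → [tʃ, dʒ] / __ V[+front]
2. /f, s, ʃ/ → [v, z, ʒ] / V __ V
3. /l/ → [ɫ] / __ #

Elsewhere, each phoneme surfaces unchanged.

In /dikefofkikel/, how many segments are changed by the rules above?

Segments that undergo a rule: /k/ → [tʃ] (rule 1); /f/ → [v] (rule 2); /k/ → [tʃ] (rule 1); /k/ → [tʃ] (rule 1); /l/ → [ɫ] (rule 3).
All other segments surface unchanged.

5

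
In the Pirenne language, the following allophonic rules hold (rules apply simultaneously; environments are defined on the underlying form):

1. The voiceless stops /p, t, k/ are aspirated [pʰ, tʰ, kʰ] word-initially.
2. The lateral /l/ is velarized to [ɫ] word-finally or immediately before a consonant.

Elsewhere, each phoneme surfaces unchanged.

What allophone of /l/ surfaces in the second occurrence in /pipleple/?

/l/ (between /p/ and /e/) fails the environment for rule 2, so it stays [l].

[l]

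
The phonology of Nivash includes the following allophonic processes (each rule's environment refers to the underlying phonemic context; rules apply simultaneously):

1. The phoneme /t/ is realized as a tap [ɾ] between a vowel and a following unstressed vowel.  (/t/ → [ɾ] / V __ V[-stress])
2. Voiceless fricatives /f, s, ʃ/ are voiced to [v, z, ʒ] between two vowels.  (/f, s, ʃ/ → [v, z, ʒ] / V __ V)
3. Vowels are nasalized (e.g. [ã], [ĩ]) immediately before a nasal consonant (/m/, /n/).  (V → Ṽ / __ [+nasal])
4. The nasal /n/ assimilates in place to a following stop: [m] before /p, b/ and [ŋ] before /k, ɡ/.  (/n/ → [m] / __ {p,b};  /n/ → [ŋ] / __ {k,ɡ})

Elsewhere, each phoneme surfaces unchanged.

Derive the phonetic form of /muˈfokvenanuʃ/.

[muˈvokvẽnãnuʃ]

/u/ (between /m/ and /f/): rule 3 targets it, but not before a nasal consonant → unchanged [u].
/f/ — between /u/ and /o/, between two vowels — surfaces as [v] (rule 2).
/o/ — between /f/ and /k/; rule 3 does not apply here → [o].
/e/ (between /v/ and /n/) occurs before a nasal consonant → [ẽ] by rule 3.
/n/ (between /e/ and /a/) fails the environment for rule 4, so it stays [n].
Rule 3 applies to /a/ (between /n/ and /n/: before a nasal consonant) → [ã].
/n/ (between /a/ and /u/) fails the environment for rule 4, so it stays [n].
/u/ — between /n/ and /ʃ/; rule 3 does not apply here → [u].
/ʃ/ — word-final; rule 2 does not apply here → [ʃ].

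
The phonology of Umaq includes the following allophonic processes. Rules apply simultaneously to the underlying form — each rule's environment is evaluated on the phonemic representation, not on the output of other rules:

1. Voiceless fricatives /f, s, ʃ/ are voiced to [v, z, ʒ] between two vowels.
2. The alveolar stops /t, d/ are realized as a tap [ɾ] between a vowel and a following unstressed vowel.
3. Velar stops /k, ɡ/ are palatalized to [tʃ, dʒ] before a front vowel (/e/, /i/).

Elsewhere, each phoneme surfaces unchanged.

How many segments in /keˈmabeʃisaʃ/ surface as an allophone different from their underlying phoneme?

Segments that undergo a rule: /k/ → [tʃ] (rule 3); /ʃ/ → [ʒ] (rule 1); /s/ → [z] (rule 1).
All other segments surface unchanged.

3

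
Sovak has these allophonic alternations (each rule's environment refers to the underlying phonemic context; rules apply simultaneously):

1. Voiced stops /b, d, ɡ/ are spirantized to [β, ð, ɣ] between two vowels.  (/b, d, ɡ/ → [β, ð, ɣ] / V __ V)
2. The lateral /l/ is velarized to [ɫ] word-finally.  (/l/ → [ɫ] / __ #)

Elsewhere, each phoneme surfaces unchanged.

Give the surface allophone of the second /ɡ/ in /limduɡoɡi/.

[ɣ]

/ɡ/ (between /o/ and /i/): between two vowels, so rule 1 applies → [ɣ].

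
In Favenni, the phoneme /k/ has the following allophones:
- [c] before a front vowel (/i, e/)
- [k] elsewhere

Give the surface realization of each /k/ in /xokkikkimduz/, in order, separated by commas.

Occurrence 1 (position 3): no conditioning environment matches → elsewhere allophone [k].
Occurrence 2 (position 4): before a front vowel → [c].
Occurrence 3 (position 6): no conditioning environment matches → elsewhere allophone [k].
Occurrence 4 (position 7): before a front vowel → [c].

[k], [c], [k], [c]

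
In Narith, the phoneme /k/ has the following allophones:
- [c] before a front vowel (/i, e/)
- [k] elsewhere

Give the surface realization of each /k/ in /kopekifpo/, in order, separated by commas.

Occurrence 1 (position 1): no conditioning environment matches → elsewhere allophone [k].
Occurrence 2 (position 5): before a front vowel → [c].

[k], [c]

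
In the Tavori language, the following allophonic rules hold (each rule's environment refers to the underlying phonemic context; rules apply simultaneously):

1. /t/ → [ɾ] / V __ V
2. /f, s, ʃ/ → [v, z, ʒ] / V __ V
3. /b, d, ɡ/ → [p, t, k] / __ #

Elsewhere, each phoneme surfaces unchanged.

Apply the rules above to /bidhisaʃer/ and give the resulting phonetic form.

[bidhizaʒer]

/b/ (word-initial) is in the target of rule 3 but the environment (word-finally) is not met → [b].
/i/ (between /b/ and /d/): no rule targets it → [i].
/d/ (between /i/ and /h/) fails the environment for rule 3, so it stays [d].
/h/ (between /d/ and /i/): no rule targets it → [h].
/i/ (between /h/ and /s/): no rule targets it → [i].
Rule 2 applies to /s/ (between /i/ and /a/: between two vowels) → [z].
/a/ — not in any rule's target class → [a].
/ʃ/ — between /a/ and /e/, between two vowels — surfaces as [ʒ] (rule 2).
/e/ — not in any rule's target class → [e].
/r/ — not in any rule's target class → [r].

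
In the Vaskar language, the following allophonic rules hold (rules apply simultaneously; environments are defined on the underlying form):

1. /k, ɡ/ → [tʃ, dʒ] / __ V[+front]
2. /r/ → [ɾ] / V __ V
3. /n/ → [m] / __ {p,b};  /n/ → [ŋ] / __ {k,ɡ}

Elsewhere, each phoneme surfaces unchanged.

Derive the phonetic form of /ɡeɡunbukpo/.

[dʒeɡumbukpo]

Rule 1 applies to /ɡ/ (word-initial: before a front vowel) → [dʒ].
/e/ (between /ɡ/ and /ɡ/) is unaffected → [e].
/ɡ/ — between /e/ and /u/; rule 1 does not apply here → [ɡ].
/u/ (between /ɡ/ and /n/) is unaffected → [u].
/n/ (between /u/ and /b/): before a labial or velar stop, so rule 3 applies → [m].
/b/ stays [b].
/u/ (between /b/ and /k/) is unaffected → [u].
/k/ (between /u/ and /p/) is in the target of rule 1 but the environment (before a front vowel) is not met → [k].
/p/ (between /k/ and /o/): no rule targets it → [p].
/o/ (word-final) is unaffected → [o].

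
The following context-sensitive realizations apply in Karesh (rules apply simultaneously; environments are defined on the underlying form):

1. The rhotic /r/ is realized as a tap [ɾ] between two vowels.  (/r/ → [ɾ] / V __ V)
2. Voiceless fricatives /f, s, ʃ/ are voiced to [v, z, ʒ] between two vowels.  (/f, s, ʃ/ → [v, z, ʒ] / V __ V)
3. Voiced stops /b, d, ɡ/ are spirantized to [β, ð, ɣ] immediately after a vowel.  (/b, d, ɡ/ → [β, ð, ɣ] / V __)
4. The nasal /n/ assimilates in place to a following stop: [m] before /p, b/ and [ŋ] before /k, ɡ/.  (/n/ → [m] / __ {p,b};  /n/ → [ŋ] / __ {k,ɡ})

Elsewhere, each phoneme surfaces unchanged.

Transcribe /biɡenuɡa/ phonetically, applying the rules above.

/b/ (word-initial) is in the target of rule 3 but the environment (immediately after a vowel) is not met → [b].
/i/ (between /b/ and /ɡ/): no rule targets it → [i].
Rule 3 applies to /ɡ/ (between /i/ and /e/: immediately after a vowel) → [ɣ].
/e/ (between /ɡ/ and /n/): no rule targets it → [e].
/n/ (between /e/ and /u/) fails the environment for rule 4, so it stays [n].
/u/ (between /n/ and /ɡ/): no rule targets it → [u].
/ɡ/ — between /u/ and /a/, immediately after a vowel — surfaces as [ɣ] (rule 3).
/a/ stays [a].

[biɣenuɣa]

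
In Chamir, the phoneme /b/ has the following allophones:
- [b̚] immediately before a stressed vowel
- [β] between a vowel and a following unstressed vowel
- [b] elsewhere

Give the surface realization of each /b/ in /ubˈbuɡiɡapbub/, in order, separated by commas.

Occurrence 1 (position 2): no conditioning environment matches → elsewhere allophone [b].
Occurrence 2 (position 3): immediately before a stressed vowel → [b̚].
Occurrence 3 (position 10): no conditioning environment matches → elsewhere allophone [b].
Occurrence 4 (position 12): no conditioning environment matches → elsewhere allophone [b].

[b], [b̚], [b], [b]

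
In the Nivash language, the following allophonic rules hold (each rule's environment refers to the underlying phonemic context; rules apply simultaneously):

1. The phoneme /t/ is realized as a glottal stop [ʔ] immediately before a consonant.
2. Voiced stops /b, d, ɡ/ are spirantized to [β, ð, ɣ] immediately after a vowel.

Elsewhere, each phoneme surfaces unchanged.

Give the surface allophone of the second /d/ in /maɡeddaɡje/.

[d]

/d/ (between /d/ and /a/) is in the target of rule 2 but the environment (immediately after a vowel) is not met → [d].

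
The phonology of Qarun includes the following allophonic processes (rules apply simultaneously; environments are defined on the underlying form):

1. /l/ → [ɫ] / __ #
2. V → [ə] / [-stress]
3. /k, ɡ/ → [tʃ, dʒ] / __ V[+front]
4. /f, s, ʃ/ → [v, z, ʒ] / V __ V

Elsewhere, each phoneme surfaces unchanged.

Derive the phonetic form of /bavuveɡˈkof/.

[bəvəvəɡˈkof]

/b/ (word-initial): no rule targets it → [b].
/a/ meets the environment for rule 2 (in an unstressed syllable) → [ə].
/v/ stays [v].
/u/ meets the environment for rule 2 (in an unstressed syllable) → [ə].
/v/ (between /u/ and /e/) is unaffected → [v].
/e/ (between /v/ and /ɡ/) occurs in an unstressed syllable → [ə] by rule 2.
/ɡ/ (between /e/ and /k/) is in the target of rule 3 but the environment (before a front vowel) is not met → [ɡ].
/k/ — between /ɡ/ and /o/; rule 3 does not apply here → [k].
/o/ (between /k/ and /f/) fails the environment for rule 2, so it stays [o].
/f/ — word-final; rule 4 does not apply here → [f].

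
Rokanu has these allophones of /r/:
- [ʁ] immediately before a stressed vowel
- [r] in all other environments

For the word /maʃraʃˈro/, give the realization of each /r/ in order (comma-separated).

Occurrence 1 (position 4): no conditioning environment matches → elsewhere allophone [r].
Occurrence 2 (position 7): immediately before a stressed vowel → [ʁ].

[r], [ʁ]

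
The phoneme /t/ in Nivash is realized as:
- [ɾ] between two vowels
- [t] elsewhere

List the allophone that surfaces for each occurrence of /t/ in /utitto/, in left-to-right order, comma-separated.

Occurrence 1 (position 2): between two vowels → [ɾ].
Occurrence 2 (position 4): no conditioning environment matches → elsewhere allophone [t].
Occurrence 3 (position 5): no conditioning environment matches → elsewhere allophone [t].

[ɾ], [t], [t]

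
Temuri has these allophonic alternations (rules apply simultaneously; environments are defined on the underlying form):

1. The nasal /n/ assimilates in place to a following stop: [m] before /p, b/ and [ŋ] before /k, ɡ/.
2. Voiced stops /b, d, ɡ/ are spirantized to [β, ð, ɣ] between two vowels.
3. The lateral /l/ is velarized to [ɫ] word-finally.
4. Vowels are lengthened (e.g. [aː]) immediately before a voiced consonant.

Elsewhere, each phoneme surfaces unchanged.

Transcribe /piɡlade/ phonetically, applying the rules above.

[piːɡlaːðe]

/p/ — not in any rule's target class → [p].
/i/ — between /p/ and /ɡ/, before a voiced consonant — surfaces as [iː] (rule 4).
/ɡ/ (between /i/ and /l/) is in the target of rule 2 but the environment (between two vowels) is not met → [ɡ].
/l/ — between /ɡ/ and /a/; rule 3 does not apply here → [l].
/a/ meets the environment for rule 4 (before a voiced consonant) → [aː].
Rule 2 applies to /d/ (between /a/ and /e/: between two vowels) → [ð].
/e/ (word-final): rule 4 targets it, but not before a voiced consonant → unchanged [e].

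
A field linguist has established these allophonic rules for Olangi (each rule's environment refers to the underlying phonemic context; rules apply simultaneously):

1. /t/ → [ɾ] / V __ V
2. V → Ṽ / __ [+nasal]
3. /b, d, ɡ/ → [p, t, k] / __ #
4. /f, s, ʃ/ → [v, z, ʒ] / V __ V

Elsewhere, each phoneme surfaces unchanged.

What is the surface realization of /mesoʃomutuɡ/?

/m/ (word-initial): no rule targets it → [m].
/e/ (between /m/ and /s/) is in the target of rule 2 but the environment (before a nasal consonant) is not met → [e].
/s/ (between /e/ and /o/): between two vowels, so rule 4 applies → [z].
/o/ — between /s/ and /ʃ/; rule 2 does not apply here → [o].
/ʃ/ — between /o/ and /o/, between two vowels — surfaces as [ʒ] (rule 4).
/o/ (between /ʃ/ and /m/): before a nasal consonant, so rule 2 applies → [õ].
/m/ stays [m].
/u/ — between /m/ and /t/; rule 2 does not apply here → [u].
/t/ — between /u/ and /u/, between two vowels — surfaces as [ɾ] (rule 1).
/u/ (between /t/ and /ɡ/) is in the target of rule 2 but the environment (before a nasal consonant) is not met → [u].
Rule 3 applies to /ɡ/ (word-final: word-finally) → [k].

[mezoʒõmuɾuk]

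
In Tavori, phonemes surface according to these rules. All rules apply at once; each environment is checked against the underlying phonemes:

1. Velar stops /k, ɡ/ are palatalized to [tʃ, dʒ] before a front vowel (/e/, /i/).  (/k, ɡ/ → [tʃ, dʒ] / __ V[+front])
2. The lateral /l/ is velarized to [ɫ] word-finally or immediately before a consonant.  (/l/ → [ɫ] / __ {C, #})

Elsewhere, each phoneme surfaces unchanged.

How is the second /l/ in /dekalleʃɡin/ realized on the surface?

[l]

/l/ (between /l/ and /e/) fails the environment for rule 2, so it stays [l].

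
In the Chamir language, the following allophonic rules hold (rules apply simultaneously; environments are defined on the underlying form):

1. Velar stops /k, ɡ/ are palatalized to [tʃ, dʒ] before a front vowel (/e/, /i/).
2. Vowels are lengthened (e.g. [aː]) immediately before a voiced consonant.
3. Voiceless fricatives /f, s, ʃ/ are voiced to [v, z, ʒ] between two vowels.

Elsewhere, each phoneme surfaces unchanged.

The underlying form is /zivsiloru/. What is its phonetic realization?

/i/ (between /z/ and /v/): before a voiced consonant, so rule 2 applies → [iː].
/s/ (between /v/ and /i/) is in the target of rule 3 but the environment (between two vowels) is not met → [s].
/i/ meets the environment for rule 2 (before a voiced consonant) → [iː].
/o/ meets the environment for rule 2 (before a voiced consonant) → [oː].
/u/ (word-final) fails the environment for rule 2, so it stays [u].

[ziːvsiːloːru]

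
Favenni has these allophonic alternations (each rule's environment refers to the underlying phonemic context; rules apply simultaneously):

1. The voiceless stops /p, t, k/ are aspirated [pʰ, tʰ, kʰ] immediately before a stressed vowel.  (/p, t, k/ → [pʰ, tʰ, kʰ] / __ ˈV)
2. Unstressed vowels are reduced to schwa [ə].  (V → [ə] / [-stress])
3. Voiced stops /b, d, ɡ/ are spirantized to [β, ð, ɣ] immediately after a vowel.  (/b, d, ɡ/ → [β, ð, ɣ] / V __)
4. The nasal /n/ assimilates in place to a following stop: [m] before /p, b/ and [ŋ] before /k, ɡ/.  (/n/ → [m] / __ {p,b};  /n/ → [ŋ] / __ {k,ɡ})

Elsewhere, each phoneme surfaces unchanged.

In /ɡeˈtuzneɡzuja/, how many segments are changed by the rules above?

6

Segments that undergo a rule: /e/ → [ə] (rule 2); /t/ → [tʰ] (rule 1); /e/ → [ə] (rule 2); /ɡ/ → [ɣ] (rule 3); /u/ → [ə] (rule 2); /a/ → [ə] (rule 2).
All other segments surface unchanged.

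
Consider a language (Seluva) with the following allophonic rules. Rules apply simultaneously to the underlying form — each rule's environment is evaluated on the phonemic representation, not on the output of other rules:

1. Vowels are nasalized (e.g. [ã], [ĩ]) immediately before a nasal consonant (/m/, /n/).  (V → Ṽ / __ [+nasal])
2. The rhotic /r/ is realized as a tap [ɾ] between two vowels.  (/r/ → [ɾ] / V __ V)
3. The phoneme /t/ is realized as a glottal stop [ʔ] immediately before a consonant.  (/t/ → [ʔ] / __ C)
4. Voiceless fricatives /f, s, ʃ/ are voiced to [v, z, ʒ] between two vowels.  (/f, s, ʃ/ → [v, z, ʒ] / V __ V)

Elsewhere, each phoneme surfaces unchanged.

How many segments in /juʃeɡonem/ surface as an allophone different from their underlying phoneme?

Segments that undergo a rule: /ʃ/ → [ʒ] (rule 4); /o/ → [õ] (rule 1); /e/ → [ẽ] (rule 1).
All other segments surface unchanged.

3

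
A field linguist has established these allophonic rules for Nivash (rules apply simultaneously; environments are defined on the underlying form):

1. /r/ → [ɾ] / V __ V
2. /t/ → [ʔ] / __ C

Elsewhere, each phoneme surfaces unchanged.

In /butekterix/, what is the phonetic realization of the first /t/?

/t/ (between /u/ and /e/): rule 2 targets it, but not immediately before a consonant → unchanged [t].

[t]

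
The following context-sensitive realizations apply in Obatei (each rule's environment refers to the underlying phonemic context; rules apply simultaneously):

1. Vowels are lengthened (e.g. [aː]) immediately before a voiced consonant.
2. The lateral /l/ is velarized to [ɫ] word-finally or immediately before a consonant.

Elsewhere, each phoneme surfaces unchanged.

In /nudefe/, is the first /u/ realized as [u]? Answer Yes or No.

/u/ (between /n/ and /d/): before a voiced consonant, so rule 1 applies → [uː].
The actual realization is [uː], not [u].

No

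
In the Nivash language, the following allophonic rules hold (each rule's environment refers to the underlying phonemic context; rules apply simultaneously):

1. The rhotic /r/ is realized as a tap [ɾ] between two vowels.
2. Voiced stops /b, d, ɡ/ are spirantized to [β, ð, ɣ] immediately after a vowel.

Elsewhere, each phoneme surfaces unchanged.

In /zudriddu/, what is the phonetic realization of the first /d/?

[ð]

/d/ (between /u/ and /r/) occurs immediately after a vowel → [ð] by rule 2.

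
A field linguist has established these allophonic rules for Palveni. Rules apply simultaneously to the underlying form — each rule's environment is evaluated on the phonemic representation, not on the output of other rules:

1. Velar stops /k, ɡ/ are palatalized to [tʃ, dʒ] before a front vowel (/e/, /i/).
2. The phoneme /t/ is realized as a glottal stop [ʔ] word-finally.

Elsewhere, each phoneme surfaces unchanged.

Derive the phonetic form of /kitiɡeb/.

Rule 1 applies to /k/ (word-initial: before a front vowel) → [tʃ].
/t/ (between /i/ and /i/): rule 2 targets it, but not word-finally → unchanged [t].
/ɡ/ (between /i/ and /e/): before a front vowel, so rule 1 applies → [dʒ].

[tʃitidʒeb]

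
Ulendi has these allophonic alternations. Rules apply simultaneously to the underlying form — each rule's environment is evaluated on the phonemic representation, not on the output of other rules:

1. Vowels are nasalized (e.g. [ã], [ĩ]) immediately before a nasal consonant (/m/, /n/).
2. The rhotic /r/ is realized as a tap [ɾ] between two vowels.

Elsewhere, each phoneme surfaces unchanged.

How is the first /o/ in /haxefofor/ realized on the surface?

/o/ (between /f/ and /f/): rule 1 targets it, but not before a nasal consonant → unchanged [o].

[o]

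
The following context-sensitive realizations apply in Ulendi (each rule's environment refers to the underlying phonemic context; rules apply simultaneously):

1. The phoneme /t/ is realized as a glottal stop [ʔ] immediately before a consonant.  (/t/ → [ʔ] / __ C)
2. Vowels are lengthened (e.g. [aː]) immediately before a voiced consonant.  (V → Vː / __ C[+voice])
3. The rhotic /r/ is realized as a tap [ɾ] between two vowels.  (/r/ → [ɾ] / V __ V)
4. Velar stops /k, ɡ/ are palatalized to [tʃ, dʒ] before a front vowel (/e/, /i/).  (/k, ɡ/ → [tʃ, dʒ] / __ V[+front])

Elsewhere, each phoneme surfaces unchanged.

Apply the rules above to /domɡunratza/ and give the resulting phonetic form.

[doːmɡuːnraʔza]

/d/ (word-initial) is unaffected → [d].
/o/ meets the environment for rule 2 (before a voiced consonant) → [oː].
/m/ (between /o/ and /ɡ/): no rule targets it → [m].
/ɡ/ (between /m/ and /u/) fails the environment for rule 4, so it stays [ɡ].
/u/ meets the environment for rule 2 (before a voiced consonant) → [uː].
/n/ stays [n].
/r/ (between /n/ and /a/) is in the target of rule 3 but the environment (between two vowels) is not met → [r].
/a/ (between /r/ and /t/): rule 2 targets it, but not before a voiced consonant → unchanged [a].
/t/ (between /a/ and /z/) occurs immediately before a consonant → [ʔ] by rule 1.
/z/ stays [z].
/a/ (word-final): rule 2 targets it, but not before a voiced consonant → unchanged [a].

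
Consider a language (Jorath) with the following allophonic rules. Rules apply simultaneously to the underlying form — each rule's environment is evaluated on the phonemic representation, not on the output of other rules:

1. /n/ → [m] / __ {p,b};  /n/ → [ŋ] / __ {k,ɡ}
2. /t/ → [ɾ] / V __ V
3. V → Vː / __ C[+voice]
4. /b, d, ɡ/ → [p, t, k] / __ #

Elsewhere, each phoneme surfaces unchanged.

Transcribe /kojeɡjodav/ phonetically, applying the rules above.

[koːjeːɡjoːdaːv]

/k/ (word-initial): no rule targets it → [k].
/o/ meets the environment for rule 3 (before a voiced consonant) → [oː].
/j/ (between /o/ and /e/) is unaffected → [j].
/e/ meets the environment for rule 3 (before a voiced consonant) → [eː].
/ɡ/ (between /e/ and /j/): rule 4 targets it, but not word-finally → unchanged [ɡ].
/j/ — not in any rule's target class → [j].
/o/ — between /j/ and /d/, before a voiced consonant — surfaces as [oː] (rule 3).
/d/ (between /o/ and /a/) is in the target of rule 4 but the environment (word-finally) is not met → [d].
/a/ — between /d/ and /v/, before a voiced consonant — surfaces as [aː] (rule 3).
/v/ stays [v].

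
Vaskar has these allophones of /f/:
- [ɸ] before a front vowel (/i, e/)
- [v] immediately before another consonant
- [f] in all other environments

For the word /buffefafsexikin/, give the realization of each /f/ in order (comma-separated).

[v], [ɸ], [f], [v]

Occurrence 1 (position 3): immediately before another consonant → [v].
Occurrence 2 (position 4): before a front vowel (/i, e/) → [ɸ].
Occurrence 3 (position 6): no conditioning environment matches → elsewhere allophone [f].
Occurrence 4 (position 8): immediately before another consonant → [v].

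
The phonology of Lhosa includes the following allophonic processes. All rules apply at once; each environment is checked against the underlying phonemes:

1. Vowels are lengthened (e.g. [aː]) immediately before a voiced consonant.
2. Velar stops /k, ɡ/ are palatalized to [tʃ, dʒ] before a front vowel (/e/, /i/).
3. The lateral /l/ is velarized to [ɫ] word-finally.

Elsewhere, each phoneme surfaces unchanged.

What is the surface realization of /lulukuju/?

[luːlukuːju]

/l/ — word-initial; rule 3 does not apply here → [l].
Rule 1 applies to /u/ (between /l/ and /l/: before a voiced consonant) → [uː].
/l/ — between /u/ and /u/; rule 3 does not apply here → [l].
/u/ (between /l/ and /k/) fails the environment for rule 1, so it stays [u].
/k/ (between /u/ and /u/) fails the environment for rule 2, so it stays [k].
/u/ — between /k/ and /j/, before a voiced consonant — surfaces as [uː] (rule 1).
/j/ (between /u/ and /u/): no rule targets it → [j].
/u/ (word-final) is in the target of rule 1 but the environment (before a voiced consonant) is not met → [u].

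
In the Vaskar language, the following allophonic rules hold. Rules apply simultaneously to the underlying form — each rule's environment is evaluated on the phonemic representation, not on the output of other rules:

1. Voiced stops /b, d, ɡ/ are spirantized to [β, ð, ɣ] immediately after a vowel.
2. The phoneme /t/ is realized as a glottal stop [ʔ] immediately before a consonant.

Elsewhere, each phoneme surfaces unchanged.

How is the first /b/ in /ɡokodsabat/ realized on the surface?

/b/ (between /a/ and /a/): immediately after a vowel, so rule 1 applies → [β].

[β]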